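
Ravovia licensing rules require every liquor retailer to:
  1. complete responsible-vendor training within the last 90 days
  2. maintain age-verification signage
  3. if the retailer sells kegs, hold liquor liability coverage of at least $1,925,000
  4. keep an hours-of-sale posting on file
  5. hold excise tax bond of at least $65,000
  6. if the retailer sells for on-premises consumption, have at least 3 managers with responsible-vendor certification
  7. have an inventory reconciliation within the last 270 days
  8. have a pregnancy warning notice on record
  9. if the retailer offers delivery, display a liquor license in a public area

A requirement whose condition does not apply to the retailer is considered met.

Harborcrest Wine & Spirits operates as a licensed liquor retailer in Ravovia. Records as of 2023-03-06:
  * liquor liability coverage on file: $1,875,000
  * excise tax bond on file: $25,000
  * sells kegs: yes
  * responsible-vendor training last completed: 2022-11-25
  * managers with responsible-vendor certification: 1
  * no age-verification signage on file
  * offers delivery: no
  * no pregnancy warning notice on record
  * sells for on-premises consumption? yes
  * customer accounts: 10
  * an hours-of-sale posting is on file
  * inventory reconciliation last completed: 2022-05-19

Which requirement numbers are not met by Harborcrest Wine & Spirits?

1, 2, 3, 5, 6, 7, 8

1. responsible-vendor training 101 days ago vs limit 90 → not met
2. age-verification signage absent → not met
3. condition 'sells kegs' holds; liquor liability coverage $1,875,000 < $1,925,000 → not met
4. hours-of-sale posting present → met
5. excise tax bond $25,000 < $65,000 → not met
6. condition 'sells for on-premises consumption' holds; managers with responsible-vendor certification 1 < 3 → not met
7. inventory reconciliation 291 days ago vs limit 270 → not met
8. pregnancy warning notice absent → not met
9. condition 'offers delivery' does not hold → requirement n/a → met
Not met: 1, 2, 3, 5, 6, 7, 8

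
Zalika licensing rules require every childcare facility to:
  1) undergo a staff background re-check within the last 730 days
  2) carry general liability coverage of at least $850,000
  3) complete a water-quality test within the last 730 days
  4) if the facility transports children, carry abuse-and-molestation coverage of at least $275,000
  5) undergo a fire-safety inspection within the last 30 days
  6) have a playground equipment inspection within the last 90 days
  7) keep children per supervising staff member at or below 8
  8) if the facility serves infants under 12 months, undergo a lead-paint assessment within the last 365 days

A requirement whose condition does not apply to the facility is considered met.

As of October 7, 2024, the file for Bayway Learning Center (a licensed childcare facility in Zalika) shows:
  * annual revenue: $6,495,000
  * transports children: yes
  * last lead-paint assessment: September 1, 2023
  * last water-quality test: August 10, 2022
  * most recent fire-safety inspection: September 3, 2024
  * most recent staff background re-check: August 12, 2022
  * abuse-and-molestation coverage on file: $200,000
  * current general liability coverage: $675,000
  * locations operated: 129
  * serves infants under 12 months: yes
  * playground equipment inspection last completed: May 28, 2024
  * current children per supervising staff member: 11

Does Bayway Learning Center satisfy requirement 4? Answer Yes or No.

No

4. condition 'transports children' holds; abuse-and-molestation coverage $200,000 < $275,000 → not met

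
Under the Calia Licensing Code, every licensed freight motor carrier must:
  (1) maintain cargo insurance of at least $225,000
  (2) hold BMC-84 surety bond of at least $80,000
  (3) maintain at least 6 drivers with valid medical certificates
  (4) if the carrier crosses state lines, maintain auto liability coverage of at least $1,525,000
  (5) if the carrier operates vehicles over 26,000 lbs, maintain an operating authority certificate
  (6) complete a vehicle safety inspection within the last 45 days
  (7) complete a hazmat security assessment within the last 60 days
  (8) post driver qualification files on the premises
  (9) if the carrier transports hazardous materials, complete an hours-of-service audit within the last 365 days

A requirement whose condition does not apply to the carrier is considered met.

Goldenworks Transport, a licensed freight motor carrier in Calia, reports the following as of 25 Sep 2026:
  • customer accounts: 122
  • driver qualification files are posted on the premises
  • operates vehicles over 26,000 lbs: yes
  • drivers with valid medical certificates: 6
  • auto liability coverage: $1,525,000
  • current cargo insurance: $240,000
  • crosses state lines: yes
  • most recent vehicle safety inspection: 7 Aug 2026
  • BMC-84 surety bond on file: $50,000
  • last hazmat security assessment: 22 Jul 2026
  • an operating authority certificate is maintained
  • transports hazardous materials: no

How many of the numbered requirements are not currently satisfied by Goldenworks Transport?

1. cargo insurance $240,000 ≥ $225,000 → met
2. BMC-84 surety bond $50,000 < $80,000 → not met
3. drivers with valid medical certificates 6 ≥ 6 → met
4. condition 'crosses state lines' holds; auto liability coverage $1,525,000 ≥ $1,525,000 → met
5. condition 'operates vehicles over 26,000 lbs' holds; operating authority certificate present → met
6. vehicle safety inspection 49 days ago vs limit 45 → not met
7. hazmat security assessment 65 days ago vs limit 60 → not met
8. driver qualification files present → met
9. condition 'transports hazardous materials' does not hold → requirement n/a → met
Not met: 3 of 9

3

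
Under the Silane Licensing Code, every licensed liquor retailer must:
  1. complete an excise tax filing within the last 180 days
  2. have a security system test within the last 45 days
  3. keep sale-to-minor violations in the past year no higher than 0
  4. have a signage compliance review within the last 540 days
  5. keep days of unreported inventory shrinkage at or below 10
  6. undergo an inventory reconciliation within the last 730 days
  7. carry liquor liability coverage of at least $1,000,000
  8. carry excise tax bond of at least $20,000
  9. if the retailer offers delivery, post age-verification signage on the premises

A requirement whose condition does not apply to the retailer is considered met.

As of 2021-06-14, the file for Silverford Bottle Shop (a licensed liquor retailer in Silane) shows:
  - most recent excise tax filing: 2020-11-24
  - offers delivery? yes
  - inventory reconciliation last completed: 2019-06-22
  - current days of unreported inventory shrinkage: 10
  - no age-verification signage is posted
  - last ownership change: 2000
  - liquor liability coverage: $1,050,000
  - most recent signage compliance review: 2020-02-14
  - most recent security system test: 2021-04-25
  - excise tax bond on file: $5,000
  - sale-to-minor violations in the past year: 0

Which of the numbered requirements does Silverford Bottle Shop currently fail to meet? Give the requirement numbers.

1. excise tax filing 202 days ago vs limit 180 → not met
2. security system test 50 days ago vs limit 45 → not met
3. sale-to-minor violations in the past year 0 ≤ 0 → met
4. signage compliance review 486 days ago vs limit 540 → met
5. days of unreported inventory shrinkage 10 ≤ 10 → met
6. inventory reconciliation 723 days ago vs limit 730 → met
7. liquor liability coverage $1,050,000 ≥ $1,000,000 → met
8. excise tax bond $5,000 < $20,000 → not met
9. condition 'offers delivery' holds; age-verification signage absent → not met
Not met: 1, 2, 8, 9

1, 2, 8, 9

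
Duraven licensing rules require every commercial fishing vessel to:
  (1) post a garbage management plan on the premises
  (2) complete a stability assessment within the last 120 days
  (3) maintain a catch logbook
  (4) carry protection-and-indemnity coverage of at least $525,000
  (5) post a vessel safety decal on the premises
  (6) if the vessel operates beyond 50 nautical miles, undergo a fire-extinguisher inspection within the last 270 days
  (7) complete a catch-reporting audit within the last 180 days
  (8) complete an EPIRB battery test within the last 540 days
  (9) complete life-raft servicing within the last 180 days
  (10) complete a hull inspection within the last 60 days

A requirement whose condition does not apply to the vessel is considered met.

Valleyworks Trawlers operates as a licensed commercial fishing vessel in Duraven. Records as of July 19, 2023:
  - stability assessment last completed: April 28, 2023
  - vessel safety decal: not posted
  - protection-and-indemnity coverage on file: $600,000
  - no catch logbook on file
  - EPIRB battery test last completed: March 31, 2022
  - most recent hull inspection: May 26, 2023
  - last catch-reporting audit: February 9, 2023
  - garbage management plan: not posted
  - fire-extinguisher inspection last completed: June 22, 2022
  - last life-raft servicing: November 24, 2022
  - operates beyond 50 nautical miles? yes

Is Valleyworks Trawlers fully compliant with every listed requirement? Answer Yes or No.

1. garbage management plan absent → not met
2. stability assessment 82 days ago vs limit 120 → met
3. catch logbook absent → not met
4. protection-and-indemnity coverage $600,000 ≥ $525,000 → met
5. vessel safety decal absent → not met
6. condition 'operates beyond 50 nautical miles' holds; fire-extinguisher inspection 392 days ago vs limit 270 → not met
7. catch-reporting audit 160 days ago vs limit 180 → met
8. EPIRB battery test 475 days ago vs limit 540 → met
9. life-raft servicing 237 days ago vs limit 180 → not met
10. hull inspection 54 days ago vs limit 60 → met
Not met: 1, 3, 5, 6, 9

No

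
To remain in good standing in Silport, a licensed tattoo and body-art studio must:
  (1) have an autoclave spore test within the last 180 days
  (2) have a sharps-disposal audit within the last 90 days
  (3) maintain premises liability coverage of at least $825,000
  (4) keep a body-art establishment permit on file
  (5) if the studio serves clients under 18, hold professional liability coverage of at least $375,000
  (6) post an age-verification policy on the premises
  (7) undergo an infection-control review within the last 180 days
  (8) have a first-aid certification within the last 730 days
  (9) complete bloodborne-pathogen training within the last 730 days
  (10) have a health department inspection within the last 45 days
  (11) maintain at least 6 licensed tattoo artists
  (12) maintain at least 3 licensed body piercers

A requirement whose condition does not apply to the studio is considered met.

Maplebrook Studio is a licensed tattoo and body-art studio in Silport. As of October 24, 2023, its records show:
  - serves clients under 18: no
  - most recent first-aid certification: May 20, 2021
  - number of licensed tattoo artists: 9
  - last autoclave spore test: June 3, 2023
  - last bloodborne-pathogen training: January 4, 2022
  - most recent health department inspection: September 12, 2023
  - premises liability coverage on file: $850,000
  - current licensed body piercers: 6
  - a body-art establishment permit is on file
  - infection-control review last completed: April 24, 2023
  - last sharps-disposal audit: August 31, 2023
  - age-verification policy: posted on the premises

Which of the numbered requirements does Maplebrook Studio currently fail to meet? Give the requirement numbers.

7, 8

1. autoclave spore test 143 days ago vs limit 180 → met
2. sharps-disposal audit 54 days ago vs limit 90 → met
3. premises liability coverage $850,000 ≥ $825,000 → met
4. body-art establishment permit present → met
5. condition 'serves clients under 18' does not hold → requirement n/a → met
6. age-verification policy present → met
7. infection-control review 183 days ago vs limit 180 → not met
8. first-aid certification 887 days ago vs limit 730 → not met
9. bloodborne-pathogen training 658 days ago vs limit 730 → met
10. health department inspection 42 days ago vs limit 45 → met
11. licensed tattoo artists 9 ≥ 6 → met
12. licensed body piercers 6 ≥ 3 → met
Not met: 7, 8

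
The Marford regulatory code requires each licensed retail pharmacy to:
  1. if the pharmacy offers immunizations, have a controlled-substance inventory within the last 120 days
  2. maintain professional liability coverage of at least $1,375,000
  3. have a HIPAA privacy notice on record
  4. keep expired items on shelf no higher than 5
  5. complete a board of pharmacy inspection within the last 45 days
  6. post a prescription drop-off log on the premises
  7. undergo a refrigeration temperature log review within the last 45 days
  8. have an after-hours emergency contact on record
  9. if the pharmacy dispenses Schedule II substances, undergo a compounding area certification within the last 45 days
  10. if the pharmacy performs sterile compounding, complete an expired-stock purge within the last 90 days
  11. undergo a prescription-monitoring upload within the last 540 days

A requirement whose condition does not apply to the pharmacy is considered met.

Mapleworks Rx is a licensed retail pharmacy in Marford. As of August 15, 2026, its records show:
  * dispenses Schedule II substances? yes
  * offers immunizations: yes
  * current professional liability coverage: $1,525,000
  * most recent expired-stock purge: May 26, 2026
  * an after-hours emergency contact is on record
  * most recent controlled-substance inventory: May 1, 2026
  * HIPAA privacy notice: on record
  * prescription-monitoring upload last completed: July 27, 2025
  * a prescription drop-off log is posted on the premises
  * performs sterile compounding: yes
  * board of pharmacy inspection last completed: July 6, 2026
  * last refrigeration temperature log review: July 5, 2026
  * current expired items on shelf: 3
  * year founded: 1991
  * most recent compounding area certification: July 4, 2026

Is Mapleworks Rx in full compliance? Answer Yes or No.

1. condition 'offers immunizations' holds; controlled-substance inventory 106 days ago vs limit 120 → met
2. professional liability coverage $1,525,000 ≥ $1,375,000 → met
3. HIPAA privacy notice present → met
4. expired items on shelf 3 ≤ 5 → met
5. board of pharmacy inspection 40 days ago vs limit 45 → met
6. prescription drop-off log present → met
7. refrigeration temperature log review 41 days ago vs limit 45 → met
8. after-hours emergency contact present → met
9. condition 'dispenses Schedule II substances' holds; compounding area certification 42 days ago vs limit 45 → met
10. condition 'performs sterile compounding' holds; expired-stock purge 81 days ago vs limit 90 → met
11. prescription-monitoring upload 384 days ago vs limit 540 → met
All met.

Yes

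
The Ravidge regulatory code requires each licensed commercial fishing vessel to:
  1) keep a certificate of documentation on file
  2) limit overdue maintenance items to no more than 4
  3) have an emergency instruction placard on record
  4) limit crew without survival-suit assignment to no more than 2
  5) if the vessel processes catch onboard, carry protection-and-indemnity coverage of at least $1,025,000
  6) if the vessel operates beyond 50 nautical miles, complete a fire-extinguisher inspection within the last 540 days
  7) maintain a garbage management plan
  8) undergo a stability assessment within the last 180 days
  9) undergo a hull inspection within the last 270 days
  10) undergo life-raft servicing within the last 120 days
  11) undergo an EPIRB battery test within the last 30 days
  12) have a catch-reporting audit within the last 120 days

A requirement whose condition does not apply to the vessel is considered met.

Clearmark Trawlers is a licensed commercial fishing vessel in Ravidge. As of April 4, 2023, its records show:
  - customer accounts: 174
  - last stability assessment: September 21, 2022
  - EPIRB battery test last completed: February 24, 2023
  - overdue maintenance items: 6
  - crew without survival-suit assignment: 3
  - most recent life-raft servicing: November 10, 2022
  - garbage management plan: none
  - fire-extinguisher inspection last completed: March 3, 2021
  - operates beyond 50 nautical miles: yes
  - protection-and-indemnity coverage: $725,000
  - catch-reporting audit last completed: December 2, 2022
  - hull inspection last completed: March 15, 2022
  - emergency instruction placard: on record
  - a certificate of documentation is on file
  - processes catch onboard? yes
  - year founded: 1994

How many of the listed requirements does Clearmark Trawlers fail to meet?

1. certificate of documentation present → met
2. overdue maintenance items 6 > 4 → not met
3. emergency instruction placard present → met
4. crew without survival-suit assignment 3 > 2 → not met
5. condition 'processes catch onboard' holds; protection-and-indemnity coverage $725,000 < $1,025,000 → not met
6. condition 'operates beyond 50 nautical miles' holds; fire-extinguisher inspection 762 days ago vs limit 540 → not met
7. garbage management plan absent → not met
8. stability assessment 195 days ago vs limit 180 → not met
9. hull inspection 385 days ago vs limit 270 → not met
10. life-raft servicing 145 days ago vs limit 120 → not met
11. EPIRB battery test 39 days ago vs limit 30 → not met
12. catch-reporting audit 123 days ago vs limit 120 → not met
Not met: 10 of 12

10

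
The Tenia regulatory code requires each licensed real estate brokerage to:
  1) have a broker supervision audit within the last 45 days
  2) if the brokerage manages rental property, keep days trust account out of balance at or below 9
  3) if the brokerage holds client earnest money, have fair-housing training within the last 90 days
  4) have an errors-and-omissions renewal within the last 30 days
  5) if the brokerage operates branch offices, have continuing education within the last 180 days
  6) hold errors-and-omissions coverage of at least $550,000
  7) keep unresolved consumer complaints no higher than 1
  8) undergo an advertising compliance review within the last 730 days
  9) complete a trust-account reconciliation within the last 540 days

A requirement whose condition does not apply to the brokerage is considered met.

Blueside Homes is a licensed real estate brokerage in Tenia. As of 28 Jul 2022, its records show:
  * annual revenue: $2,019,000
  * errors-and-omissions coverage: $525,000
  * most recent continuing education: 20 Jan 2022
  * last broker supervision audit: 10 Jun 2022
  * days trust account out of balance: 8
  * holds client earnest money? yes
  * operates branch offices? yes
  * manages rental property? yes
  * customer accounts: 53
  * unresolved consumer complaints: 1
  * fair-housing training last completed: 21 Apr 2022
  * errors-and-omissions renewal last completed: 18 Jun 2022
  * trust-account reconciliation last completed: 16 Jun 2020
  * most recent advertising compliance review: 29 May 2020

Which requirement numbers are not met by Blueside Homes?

1. broker supervision audit 48 days ago vs limit 45 → not met
2. condition 'manages rental property' holds; days trust account out of balance 8 ≤ 9 → met
3. condition 'holds client earnest money' holds; fair-housing training 98 days ago vs limit 90 → not met
4. errors-and-omissions renewal 40 days ago vs limit 30 → not met
5. condition 'operates branch offices' holds; continuing education 189 days ago vs limit 180 → not met
6. errors-and-omissions coverage $525,000 < $550,000 → not met
7. unresolved consumer complaints 1 ≤ 1 → met
8. advertising compliance review 790 days ago vs limit 730 → not met
9. trust-account reconciliation 772 days ago vs limit 540 → not met
Not met: 1, 3, 4, 5, 6, 8, 9

1, 3, 4, 5, 6, 8, 9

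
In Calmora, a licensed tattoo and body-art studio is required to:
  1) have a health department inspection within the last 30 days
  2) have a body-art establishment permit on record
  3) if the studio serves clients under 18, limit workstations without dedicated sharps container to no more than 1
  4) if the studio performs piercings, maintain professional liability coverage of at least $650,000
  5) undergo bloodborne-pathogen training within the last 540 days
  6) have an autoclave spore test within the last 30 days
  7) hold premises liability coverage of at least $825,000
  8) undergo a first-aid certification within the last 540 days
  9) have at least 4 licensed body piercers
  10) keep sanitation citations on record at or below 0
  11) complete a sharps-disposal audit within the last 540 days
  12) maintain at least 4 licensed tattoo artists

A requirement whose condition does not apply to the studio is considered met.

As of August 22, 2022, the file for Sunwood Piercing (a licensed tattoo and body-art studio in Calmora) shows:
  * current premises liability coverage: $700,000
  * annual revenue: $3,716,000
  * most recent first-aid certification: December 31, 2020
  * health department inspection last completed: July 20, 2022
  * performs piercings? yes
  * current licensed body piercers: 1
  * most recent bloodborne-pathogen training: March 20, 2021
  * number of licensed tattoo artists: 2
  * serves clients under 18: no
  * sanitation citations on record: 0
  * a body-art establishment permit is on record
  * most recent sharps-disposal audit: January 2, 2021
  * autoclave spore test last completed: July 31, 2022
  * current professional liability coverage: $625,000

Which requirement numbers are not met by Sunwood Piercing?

1, 4, 7, 8, 9, 11, 12

1. health department inspection 33 days ago vs limit 30 → not met
2. body-art establishment permit present → met
3. condition 'serves clients under 18' does not hold → requirement n/a → met
4. condition 'performs piercings' holds; professional liability coverage $625,000 < $650,000 → not met
5. bloodborne-pathogen training 520 days ago vs limit 540 → met
6. autoclave spore test 22 days ago vs limit 30 → met
7. premises liability coverage $700,000 < $825,000 → not met
8. first-aid certification 599 days ago vs limit 540 → not met
9. licensed body piercers 1 < 4 → not met
10. sanitation citations on record 0 ≤ 0 → met
11. sharps-disposal audit 597 days ago vs limit 540 → not met
12. licensed tattoo artists 2 < 4 → not met
Not met: 1, 4, 7, 8, 9, 11, 12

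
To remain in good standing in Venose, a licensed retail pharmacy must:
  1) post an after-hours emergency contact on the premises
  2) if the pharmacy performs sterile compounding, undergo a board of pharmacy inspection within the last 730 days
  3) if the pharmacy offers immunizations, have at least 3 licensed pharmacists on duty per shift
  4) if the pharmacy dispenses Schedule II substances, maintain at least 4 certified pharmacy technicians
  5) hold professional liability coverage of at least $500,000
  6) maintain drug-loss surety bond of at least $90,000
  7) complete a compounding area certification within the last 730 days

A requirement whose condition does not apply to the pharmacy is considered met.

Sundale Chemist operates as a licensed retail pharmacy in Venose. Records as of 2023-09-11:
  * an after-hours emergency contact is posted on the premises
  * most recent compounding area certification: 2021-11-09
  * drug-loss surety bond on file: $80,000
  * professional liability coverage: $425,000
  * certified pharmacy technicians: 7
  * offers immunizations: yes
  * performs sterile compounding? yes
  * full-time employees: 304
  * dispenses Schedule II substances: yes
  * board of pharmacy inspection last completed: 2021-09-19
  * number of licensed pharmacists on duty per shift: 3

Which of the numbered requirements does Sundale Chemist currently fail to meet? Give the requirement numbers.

1. after-hours emergency contact present → met
2. condition 'performs sterile compounding' holds; board of pharmacy inspection 722 days ago vs limit 730 → met
3. condition 'offers immunizations' holds; licensed pharmacists on duty per shift 3 ≥ 3 → met
4. condition 'dispenses Schedule II substances' holds; certified pharmacy technicians 7 ≥ 4 → met
5. professional liability coverage $425,000 < $500,000 → not met
6. drug-loss surety bond $80,000 < $90,000 → not met
7. compounding area certification 671 days ago vs limit 730 → met
Not met: 5, 6

5, 6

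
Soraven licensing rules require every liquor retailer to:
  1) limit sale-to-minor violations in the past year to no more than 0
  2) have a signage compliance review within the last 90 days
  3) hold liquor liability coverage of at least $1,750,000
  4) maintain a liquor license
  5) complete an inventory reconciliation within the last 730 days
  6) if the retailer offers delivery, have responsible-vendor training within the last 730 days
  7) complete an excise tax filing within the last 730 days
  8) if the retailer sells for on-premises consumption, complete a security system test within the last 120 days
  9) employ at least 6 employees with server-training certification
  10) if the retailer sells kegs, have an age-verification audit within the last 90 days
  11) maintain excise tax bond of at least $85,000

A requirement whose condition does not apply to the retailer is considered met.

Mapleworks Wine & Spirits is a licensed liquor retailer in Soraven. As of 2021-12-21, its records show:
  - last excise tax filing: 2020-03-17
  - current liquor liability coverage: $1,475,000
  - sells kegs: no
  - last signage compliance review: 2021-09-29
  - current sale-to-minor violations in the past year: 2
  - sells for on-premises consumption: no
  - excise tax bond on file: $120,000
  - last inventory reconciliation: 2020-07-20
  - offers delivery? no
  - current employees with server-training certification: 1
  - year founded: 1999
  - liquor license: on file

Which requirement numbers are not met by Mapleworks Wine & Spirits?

1, 3, 9

1. sale-to-minor violations in the past year 2 > 0 → not met
2. signage compliance review 83 days ago vs limit 90 → met
3. liquor liability coverage $1,475,000 < $1,750,000 → not met
4. liquor license present → met
5. inventory reconciliation 519 days ago vs limit 730 → met
6. condition 'offers delivery' does not hold → requirement n/a → met
7. excise tax filing 644 days ago vs limit 730 → met
8. condition 'sells for on-premises consumption' does not hold → requirement n/a → met
9. employees with server-training certification 1 < 6 → not met
10. condition 'sells kegs' does not hold → requirement n/a → met
11. excise tax bond $120,000 ≥ $85,000 → met
Not met: 1, 3, 9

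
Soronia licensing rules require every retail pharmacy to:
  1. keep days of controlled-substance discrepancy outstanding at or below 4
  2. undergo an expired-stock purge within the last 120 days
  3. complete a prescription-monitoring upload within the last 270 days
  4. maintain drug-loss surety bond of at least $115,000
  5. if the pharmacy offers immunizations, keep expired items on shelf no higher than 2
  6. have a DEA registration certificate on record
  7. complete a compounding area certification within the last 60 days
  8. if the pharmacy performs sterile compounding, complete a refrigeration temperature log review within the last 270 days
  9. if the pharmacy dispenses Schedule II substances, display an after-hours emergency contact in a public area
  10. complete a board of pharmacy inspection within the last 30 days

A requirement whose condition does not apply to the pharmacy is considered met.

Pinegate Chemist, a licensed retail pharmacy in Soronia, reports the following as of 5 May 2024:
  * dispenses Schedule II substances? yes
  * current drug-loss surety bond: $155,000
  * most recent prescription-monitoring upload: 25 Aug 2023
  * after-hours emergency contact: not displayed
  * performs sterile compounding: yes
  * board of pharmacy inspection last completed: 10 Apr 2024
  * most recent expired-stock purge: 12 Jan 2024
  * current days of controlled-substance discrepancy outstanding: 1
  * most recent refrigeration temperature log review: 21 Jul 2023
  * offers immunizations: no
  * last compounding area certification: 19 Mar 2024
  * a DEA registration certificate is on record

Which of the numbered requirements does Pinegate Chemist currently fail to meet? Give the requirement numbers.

1. days of controlled-substance discrepancy outstanding 1 ≤ 4 → met
2. expired-stock purge 114 days ago vs limit 120 → met
3. prescription-monitoring upload 254 days ago vs limit 270 → met
4. drug-loss surety bond $155,000 ≥ $115,000 → met
5. condition 'offers immunizations' does not hold → requirement n/a → met
6. DEA registration certificate present → met
7. compounding area certification 47 days ago vs limit 60 → met
8. condition 'performs sterile compounding' holds; refrigeration temperature log review 289 days ago vs limit 270 → not met
9. condition 'dispenses Schedule II substances' holds; after-hours emergency contact absent → not met
10. board of pharmacy inspection 25 days ago vs limit 30 → met
Not met: 8, 9

8, 9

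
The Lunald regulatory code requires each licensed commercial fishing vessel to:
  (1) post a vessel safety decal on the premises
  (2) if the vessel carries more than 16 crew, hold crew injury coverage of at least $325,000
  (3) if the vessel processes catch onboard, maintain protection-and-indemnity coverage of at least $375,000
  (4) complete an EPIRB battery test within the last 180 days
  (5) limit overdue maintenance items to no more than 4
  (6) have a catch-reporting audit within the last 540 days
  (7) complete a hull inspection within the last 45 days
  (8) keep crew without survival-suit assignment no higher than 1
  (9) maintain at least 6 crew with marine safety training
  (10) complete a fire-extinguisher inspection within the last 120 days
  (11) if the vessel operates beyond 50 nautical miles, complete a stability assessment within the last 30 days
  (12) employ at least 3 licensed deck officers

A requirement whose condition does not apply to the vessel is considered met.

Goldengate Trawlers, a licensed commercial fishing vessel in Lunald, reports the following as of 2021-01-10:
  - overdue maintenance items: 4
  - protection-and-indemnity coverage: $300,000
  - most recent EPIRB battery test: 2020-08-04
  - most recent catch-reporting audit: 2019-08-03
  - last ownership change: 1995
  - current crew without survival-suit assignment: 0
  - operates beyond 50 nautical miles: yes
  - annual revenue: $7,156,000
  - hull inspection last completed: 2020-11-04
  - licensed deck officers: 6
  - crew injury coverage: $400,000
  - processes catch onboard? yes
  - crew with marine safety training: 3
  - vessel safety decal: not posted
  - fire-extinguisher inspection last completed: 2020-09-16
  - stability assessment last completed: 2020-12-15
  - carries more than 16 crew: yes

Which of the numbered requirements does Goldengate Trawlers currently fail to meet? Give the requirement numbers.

1, 3, 7, 9

1. vessel safety decal absent → not met
2. condition 'carries more than 16 crew' holds; crew injury coverage $400,000 ≥ $325,000 → met
3. condition 'processes catch onboard' holds; protection-and-indemnity coverage $300,000 < $375,000 → not met
4. EPIRB battery test 159 days ago vs limit 180 → met
5. overdue maintenance items 4 ≤ 4 → met
6. catch-reporting audit 526 days ago vs limit 540 → met
7. hull inspection 67 days ago vs limit 45 → not met
8. crew without survival-suit assignment 0 ≤ 1 → met
9. crew with marine safety training 3 < 6 → not met
10. fire-extinguisher inspection 116 days ago vs limit 120 → met
11. condition 'operates beyond 50 nautical miles' holds; stability assessment 26 days ago vs limit 30 → met
12. licensed deck officers 6 ≥ 3 → met
Not met: 1, 3, 7, 9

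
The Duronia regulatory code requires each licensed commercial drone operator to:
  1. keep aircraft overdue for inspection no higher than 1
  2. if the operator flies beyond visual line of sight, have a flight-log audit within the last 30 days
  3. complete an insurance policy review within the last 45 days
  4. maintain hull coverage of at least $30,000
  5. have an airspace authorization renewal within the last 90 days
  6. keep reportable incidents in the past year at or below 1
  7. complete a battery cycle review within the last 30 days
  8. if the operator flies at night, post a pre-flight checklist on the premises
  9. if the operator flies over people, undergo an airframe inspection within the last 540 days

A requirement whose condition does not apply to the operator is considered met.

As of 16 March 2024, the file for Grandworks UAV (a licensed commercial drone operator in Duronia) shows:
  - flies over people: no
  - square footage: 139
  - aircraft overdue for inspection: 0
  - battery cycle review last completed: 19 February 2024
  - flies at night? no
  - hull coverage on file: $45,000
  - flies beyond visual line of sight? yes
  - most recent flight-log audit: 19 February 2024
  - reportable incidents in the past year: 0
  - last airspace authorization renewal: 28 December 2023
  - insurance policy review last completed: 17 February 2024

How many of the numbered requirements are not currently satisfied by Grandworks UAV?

0

1. aircraft overdue for inspection 0 ≤ 1 → met
2. condition 'flies beyond visual line of sight' holds; flight-log audit 26 days ago vs limit 30 → met
3. insurance policy review 28 days ago vs limit 45 → met
4. hull coverage $45,000 ≥ $30,000 → met
5. airspace authorization renewal 79 days ago vs limit 90 → met
6. reportable incidents in the past year 0 ≤ 1 → met
7. battery cycle review 26 days ago vs limit 30 → met
8. condition 'flies at night' does not hold → requirement n/a → met
9. condition 'flies over people' does not hold → requirement n/a → met
Not met: 0 of 9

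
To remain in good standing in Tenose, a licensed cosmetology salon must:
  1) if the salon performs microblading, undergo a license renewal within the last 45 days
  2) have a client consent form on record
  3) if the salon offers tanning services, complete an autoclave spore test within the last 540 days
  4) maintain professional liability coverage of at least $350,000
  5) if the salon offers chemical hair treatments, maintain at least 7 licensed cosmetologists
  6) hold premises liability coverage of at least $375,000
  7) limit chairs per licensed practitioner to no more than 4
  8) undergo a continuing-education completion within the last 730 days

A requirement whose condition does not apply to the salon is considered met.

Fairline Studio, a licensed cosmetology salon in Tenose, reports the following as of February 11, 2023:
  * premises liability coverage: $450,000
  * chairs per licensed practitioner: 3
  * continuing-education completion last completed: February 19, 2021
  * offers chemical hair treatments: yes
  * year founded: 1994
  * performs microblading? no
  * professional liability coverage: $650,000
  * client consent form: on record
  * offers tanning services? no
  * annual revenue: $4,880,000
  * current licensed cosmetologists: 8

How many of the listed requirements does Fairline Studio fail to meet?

0

1. condition 'performs microblading' does not hold → requirement n/a → met
2. client consent form present → met
3. condition 'offers tanning services' does not hold → requirement n/a → met
4. professional liability coverage $650,000 ≥ $350,000 → met
5. condition 'offers chemical hair treatments' holds; licensed cosmetologists 8 ≥ 7 → met
6. premises liability coverage $450,000 ≥ $375,000 → met
7. chairs per licensed practitioner 3 ≤ 4 → met
8. continuing-education completion 722 days ago vs limit 730 → met
Not met: 0 of 8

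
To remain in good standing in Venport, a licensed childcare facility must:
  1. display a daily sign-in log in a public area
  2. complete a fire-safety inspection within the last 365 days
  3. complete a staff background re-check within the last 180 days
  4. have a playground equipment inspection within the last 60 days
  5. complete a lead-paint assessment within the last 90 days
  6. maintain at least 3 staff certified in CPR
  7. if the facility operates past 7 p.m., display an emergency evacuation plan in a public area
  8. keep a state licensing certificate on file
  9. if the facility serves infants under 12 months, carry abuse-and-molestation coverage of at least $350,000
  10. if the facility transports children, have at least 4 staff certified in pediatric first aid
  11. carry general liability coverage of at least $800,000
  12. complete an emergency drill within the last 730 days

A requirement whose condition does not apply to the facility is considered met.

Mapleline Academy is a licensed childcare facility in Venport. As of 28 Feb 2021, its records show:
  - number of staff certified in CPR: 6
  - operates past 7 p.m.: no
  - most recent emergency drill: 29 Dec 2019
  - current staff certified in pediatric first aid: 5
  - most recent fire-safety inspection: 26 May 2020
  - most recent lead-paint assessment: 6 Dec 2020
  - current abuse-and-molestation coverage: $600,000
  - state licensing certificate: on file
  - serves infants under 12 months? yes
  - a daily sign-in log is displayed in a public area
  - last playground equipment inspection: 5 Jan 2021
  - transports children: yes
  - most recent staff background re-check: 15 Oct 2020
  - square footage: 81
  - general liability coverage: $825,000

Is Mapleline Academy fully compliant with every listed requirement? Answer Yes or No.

Yes

1. daily sign-in log present → met
2. fire-safety inspection 278 days ago vs limit 365 → met
3. staff background re-check 136 days ago vs limit 180 → met
4. playground equipment inspection 54 days ago vs limit 60 → met
5. lead-paint assessment 84 days ago vs limit 90 → met
6. staff certified in CPR 6 ≥ 3 → met
7. condition 'operates past 7 p.m.' does not hold → requirement n/a → met
8. state licensing certificate present → met
9. condition 'serves infants under 12 months' holds; abuse-and-molestation coverage $600,000 ≥ $350,000 → met
10. condition 'transports children' holds; staff certified in pediatric first aid 5 ≥ 4 → met
11. general liability coverage $825,000 ≥ $800,000 → met
12. emergency drill 427 days ago vs limit 730 → met
All met.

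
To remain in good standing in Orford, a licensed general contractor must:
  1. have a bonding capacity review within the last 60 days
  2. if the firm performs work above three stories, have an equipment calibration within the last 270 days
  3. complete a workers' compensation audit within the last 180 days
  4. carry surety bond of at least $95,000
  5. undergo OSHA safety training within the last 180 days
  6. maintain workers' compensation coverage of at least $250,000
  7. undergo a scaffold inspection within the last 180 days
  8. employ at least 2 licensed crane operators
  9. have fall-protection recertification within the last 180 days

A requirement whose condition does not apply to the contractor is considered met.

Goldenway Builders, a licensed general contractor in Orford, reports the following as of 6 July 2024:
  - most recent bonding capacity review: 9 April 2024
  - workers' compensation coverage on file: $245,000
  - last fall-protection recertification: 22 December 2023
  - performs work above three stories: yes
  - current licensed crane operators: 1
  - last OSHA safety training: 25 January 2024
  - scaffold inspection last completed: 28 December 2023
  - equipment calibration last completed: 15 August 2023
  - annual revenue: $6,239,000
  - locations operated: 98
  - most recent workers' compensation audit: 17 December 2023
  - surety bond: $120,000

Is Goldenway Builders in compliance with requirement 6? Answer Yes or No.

No

6. workers' compensation coverage $245,000 < $250,000 → not met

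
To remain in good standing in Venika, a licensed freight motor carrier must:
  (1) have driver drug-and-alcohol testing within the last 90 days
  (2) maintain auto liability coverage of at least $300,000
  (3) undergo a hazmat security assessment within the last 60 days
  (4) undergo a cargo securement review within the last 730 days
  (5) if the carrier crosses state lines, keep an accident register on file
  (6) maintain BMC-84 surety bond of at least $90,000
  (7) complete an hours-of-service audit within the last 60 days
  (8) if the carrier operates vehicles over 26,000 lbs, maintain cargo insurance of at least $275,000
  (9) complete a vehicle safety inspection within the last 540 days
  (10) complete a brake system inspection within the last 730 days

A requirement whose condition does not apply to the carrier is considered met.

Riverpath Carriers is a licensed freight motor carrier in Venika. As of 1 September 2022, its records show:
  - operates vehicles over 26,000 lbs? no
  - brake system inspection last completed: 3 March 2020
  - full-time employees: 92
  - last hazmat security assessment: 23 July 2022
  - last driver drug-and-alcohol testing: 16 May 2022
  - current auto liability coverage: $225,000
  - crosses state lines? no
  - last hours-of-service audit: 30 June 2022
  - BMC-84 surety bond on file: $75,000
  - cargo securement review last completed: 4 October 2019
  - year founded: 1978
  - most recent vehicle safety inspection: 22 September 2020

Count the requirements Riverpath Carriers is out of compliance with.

7

1. driver drug-and-alcohol testing 108 days ago vs limit 90 → not met
2. auto liability coverage $225,000 < $300,000 → not met
3. hazmat security assessment 40 days ago vs limit 60 → met
4. cargo securement review 1063 days ago vs limit 730 → not met
5. condition 'crosses state lines' does not hold → requirement n/a → met
6. BMC-84 surety bond $75,000 < $90,000 → not met
7. hours-of-service audit 63 days ago vs limit 60 → not met
8. condition 'operates vehicles over 26,000 lbs' does not hold → requirement n/a → met
9. vehicle safety inspection 709 days ago vs limit 540 → not met
10. brake system inspection 912 days ago vs limit 730 → not met
Not met: 7 of 10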